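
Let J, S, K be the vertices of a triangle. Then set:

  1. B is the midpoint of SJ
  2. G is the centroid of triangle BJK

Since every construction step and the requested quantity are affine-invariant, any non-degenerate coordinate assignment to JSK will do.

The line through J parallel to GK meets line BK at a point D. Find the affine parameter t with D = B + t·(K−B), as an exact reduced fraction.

t = 2

Assign J = (0, 0), S = (1, 0), K = (0, 1) — the answer is frame-independent, so this choice is without loss of generality.
1. B is the midpoint of SJ ⇒ B = (1/2, 0)
2. G is the centroid of triangle BJK ⇒ G = (1/6, 1/3)
through J parallel to GK: direction (-1/6, 2/3); meets BK at D = (-1/2, 2)
D = B + t·(K−B) with t = 2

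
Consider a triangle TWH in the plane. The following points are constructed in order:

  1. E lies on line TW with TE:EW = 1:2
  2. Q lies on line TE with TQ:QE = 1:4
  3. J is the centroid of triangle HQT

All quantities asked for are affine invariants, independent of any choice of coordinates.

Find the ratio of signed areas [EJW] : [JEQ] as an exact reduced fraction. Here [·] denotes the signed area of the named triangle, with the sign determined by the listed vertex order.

Work in coordinates with T = (0, 0), W = (1, 0), H = (0, 1).
1. E lies on line TW with TE:EW = 1:2 ⇒ E = (1/3, 0)
2. Q lies on line TE with TQ:QE = 1:4 ⇒ Q = (1/15, 0)
3. J is the centroid of triangle HQT ⇒ J = (1/45, 1/3)
2·[EJW] = -2/9, 2·[JEQ] = -4/45
[EJW]:[JEQ] = -2/9:-4/45 = 5/2

[EJW]:[JEQ] = 5/2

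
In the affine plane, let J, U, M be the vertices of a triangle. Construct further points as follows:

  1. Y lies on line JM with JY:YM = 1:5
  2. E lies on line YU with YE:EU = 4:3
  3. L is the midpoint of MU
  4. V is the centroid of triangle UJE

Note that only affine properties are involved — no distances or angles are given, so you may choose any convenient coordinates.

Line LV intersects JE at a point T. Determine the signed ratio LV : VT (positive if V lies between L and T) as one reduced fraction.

LV:VT = -23/2

Work in coordinates with J = (0, 0), U = (1, 0), M = (0, 1).
1. Y lies on line JM with JY:YM = 1:5 ⇒ Y = (0, 1/6)
2. E lies on line YU with YE:EU = 4:3 ⇒ E = (4/7, 1/14)
3. L is the midpoint of MU ⇒ L = (1/2, 1/2)
4. V is the centroid of triangle UJE ⇒ V = (11/21, 1/42)
line LV meets JE at T = (12/23, 3/46)
V = L + t·(T−L) with t = 23/21, so LV:VT = 23/21:-2/21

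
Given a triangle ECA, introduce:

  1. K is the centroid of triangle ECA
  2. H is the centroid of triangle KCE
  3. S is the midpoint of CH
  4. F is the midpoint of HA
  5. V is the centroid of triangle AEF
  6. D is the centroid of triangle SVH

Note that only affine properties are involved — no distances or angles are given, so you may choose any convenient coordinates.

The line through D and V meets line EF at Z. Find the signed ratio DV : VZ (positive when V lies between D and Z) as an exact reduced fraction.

Choose coordinates E = (0, 0), C = (1, 0), A = (0, 1).
1. K is the centroid of triangle ECA ⇒ K = (1/3, 1/3)
2. H is the centroid of triangle KCE ⇒ H = (4/9, 1/9)
3. S is the midpoint of CH ⇒ S = (13/18, 1/18)
4. F is the midpoint of HA ⇒ F = (2/9, 5/9)
5. V is the centroid of triangle AEF ⇒ V = (2/27, 14/27)
6. D is the centroid of triangle SVH ⇒ D = (67/162, 37/162)
line DV meets EF at Z = (64/369, 160/369)
V = D + t·(Z−D) with t = 41/29, so DV:VZ = 41/29:-12/29

DV:VZ = -41/12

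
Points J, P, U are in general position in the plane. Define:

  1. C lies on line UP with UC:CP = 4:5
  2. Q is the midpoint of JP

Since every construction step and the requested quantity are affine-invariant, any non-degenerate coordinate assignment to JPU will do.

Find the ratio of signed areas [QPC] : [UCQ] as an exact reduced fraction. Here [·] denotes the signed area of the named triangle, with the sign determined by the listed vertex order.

[QPC]:[UCQ] = -5/4

Work in coordinates with J = (0, 0), P = (1, 0), U = (0, 1).
1. C lies on line UP with UC:CP = 4:5 ⇒ C = (4/9, 5/9)
2. Q is the midpoint of JP ⇒ Q = (1/2, 0)
2·[QPC] = 5/18, 2·[UCQ] = -2/9
[QPC]:[UCQ] = 5/18:-2/9 = -5/4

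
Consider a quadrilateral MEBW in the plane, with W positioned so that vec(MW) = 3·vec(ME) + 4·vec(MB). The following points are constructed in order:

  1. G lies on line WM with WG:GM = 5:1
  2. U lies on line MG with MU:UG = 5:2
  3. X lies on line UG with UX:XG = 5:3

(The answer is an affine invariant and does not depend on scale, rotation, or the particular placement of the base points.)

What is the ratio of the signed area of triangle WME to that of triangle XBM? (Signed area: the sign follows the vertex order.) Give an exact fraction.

Assign M = (0, 0), E = (1, 0), B = (0, 1), W = (3, 4) — the answer is frame-independent, so this choice is without loss of generality.
1. G lies on line WM with WG:GM = 5:1 ⇒ G = (1/2, 2/3)
2. U lies on line MG with MU:UG = 5:2 ⇒ U = (5/14, 10/21)
3. X lies on line UG with UX:XG = 5:3 ⇒ X = (25/56, 25/42)
2·[WME] = 4, 2·[XBM] = 25/56
[WME]:[XBM] = 4:25/56 = 224/25

[WME]:[XBM] = 224/25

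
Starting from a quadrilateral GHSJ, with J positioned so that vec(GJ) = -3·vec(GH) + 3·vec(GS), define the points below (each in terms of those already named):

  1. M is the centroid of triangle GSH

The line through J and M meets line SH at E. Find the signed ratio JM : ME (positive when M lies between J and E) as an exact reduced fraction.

JM:ME = 2

Work in coordinates with G = (0, 0), H = (1, 0), S = (0, 1), J = (-3, 3).
1. M is the centroid of triangle GSH ⇒ M = (1/3, 1/3)
line JM meets SH at E = (2, -1)
M = J + t·(E−J) with t = 2/3, so JM:ME = 2/3:1/3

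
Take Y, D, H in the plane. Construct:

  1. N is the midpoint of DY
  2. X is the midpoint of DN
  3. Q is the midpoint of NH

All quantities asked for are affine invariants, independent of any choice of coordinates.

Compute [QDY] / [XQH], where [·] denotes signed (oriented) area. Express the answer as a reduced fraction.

[QDY]:[XQH] = 4

Choose coordinates Y = (0, 0), D = (1, 0), H = (0, 1).
1. N is the midpoint of DY ⇒ N = (1/2, 0)
2. X is the midpoint of DN ⇒ X = (3/4, 0)
3. Q is the midpoint of NH ⇒ Q = (1/4, 1/2)
2·[QDY] = -1/2, 2·[XQH] = -1/8
[QDY]:[XQH] = -1/2:-1/8 = 4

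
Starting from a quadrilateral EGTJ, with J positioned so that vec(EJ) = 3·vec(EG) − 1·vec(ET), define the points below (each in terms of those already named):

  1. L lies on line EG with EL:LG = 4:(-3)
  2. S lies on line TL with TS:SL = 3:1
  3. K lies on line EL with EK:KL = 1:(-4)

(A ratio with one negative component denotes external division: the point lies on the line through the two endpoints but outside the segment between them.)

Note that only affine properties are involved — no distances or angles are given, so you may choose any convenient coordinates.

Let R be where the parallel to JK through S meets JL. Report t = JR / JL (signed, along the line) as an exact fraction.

Choose coordinates E = (0, 0), G = (1, 0), T = (0, 1), J = (3, -1).
1. L lies on line EG with EL:LG = 4:(-3) ⇒ L = (4, 0)
2. S lies on line TL with TS:SL = 3:1 ⇒ S = (3, 1/4)
3. K lies on line EL with EK:KL = 1:(-4) ⇒ K = (-4/3, 0)
through S parallel to JK: direction (-13/3, 1); meets JL at R = (257/64, 1/64)
R = J + t·(L−J) with t = 65/64

t = 65/64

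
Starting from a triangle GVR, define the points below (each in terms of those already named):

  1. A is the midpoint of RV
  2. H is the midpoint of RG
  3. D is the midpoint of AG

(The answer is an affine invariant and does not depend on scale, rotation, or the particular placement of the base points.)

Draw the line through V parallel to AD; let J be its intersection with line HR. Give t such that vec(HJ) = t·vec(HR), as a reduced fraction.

Work in coordinates with G = (0, 0), V = (1, 0), R = (0, 1).
1. A is the midpoint of RV ⇒ A = (1/2, 1/2)
2. H is the midpoint of RG ⇒ H = (0, 1/2)
3. D is the midpoint of AG ⇒ D = (1/4, 1/4)
through V parallel to AD: direction (-1/4, -1/4); meets HR at J = (0, -1)
J = H + t·(R−H) with t = -3

t = -3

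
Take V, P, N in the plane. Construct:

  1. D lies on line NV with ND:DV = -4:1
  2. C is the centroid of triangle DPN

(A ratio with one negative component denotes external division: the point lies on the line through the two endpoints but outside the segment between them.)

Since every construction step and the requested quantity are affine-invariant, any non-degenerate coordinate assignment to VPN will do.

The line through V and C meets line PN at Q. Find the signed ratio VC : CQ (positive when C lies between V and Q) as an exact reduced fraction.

VC:CQ = 5/4

Work in coordinates with V = (0, 0), P = (1, 0), N = (0, 1).
1. D lies on line NV with ND:DV = -4:1 ⇒ D = (0, -1/3)
2. C is the centroid of triangle DPN ⇒ C = (1/3, 2/9)
line VC meets PN at Q = (3/5, 2/5)
C = V + t·(Q−V) with t = 5/9, so VC:CQ = 5/9:4/9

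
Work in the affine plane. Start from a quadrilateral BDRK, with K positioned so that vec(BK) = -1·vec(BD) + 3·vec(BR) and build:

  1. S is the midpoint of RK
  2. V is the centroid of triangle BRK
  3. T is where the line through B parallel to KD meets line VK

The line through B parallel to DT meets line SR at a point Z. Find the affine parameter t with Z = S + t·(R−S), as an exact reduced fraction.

t = 11/7

Set B = (0, 0), D = (1, 0), R = (0, 1), K = (-1, 3); any affine frame gives the same invariant.
1. S is the midpoint of RK ⇒ S = (-1/2, 2)
2. V is the centroid of triangle BRK ⇒ V = (-1/3, 4/3)
3. T is where the line through B parallel to KD meets line VK ⇒ T = (1/2, -3/4)
through B parallel to DT: direction (-1/2, -3/4); meets SR at Z = (2/7, 3/7)
Z = S + t·(R−S) with t = 11/7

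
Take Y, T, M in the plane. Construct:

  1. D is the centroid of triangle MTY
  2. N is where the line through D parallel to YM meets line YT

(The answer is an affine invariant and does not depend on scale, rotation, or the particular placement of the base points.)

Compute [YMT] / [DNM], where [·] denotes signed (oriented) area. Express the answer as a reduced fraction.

Work in coordinates with Y = (0, 0), T = (1, 0), M = (0, 1).
1. D is the centroid of triangle MTY ⇒ D = (1/3, 1/3)
2. N is where the line through D parallel to YM meets line YT ⇒ N = (1/3, 0)
2·[YMT] = -1, 2·[DNM] = -1/9
[YMT]:[DNM] = -1:-1/9 = 9

[YMT]:[DNM] = 9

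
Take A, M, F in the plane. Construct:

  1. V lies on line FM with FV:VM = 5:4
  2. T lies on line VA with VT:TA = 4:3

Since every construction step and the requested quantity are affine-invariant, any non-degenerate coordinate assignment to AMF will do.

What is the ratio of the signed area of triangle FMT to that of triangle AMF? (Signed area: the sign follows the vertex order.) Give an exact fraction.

[FMT]:[AMF] = -4/7

Choose coordinates A = (0, 0), M = (1, 0), F = (0, 1).
1. V lies on line FM with FV:VM = 5:4 ⇒ V = (5/9, 4/9)
2. T lies on line VA with VT:TA = 4:3 ⇒ T = (5/21, 4/21)
2·[FMT] = -4/7, 2·[AMF] = 1
[FMT]:[AMF] = -4/7:1 = -4/7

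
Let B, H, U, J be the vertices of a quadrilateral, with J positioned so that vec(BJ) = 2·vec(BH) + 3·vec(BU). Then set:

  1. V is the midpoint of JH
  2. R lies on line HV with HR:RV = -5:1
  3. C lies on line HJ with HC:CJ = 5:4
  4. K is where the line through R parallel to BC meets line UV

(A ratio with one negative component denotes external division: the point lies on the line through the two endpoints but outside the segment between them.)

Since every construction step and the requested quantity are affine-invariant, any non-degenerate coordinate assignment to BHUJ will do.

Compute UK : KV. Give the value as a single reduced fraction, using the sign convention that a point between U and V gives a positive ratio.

UK:KV = 97/27

Assign B = (0, 0), H = (1, 0), U = (0, 1), J = (2, 3) — the answer is frame-independent, so this choice is without loss of generality.
1. V is the midpoint of JH ⇒ V = (3/2, 3/2)
2. R lies on line HV with HR:RV = -5:1 ⇒ R = (13/8, 15/8)
3. C lies on line HJ with HC:CJ = 5:4 ⇒ C = (14/9, 5/3)
4. K is where the line through R parallel to BC meets line UV ⇒ K = (291/248, 345/248)
K = U + t·(V−U) with t = 97/124, so UK:KV = t:(1−t) = 97/124:27/124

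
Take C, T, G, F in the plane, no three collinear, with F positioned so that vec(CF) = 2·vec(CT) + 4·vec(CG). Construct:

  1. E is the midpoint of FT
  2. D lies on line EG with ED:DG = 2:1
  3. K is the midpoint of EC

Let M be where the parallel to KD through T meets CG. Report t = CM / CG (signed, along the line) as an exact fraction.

Choose coordinates C = (0, 0), T = (1, 0), G = (0, 1), F = (2, 4).
1. E is the midpoint of FT ⇒ E = (3/2, 2)
2. D lies on line EG with ED:DG = 2:1 ⇒ D = (1/2, 4/3)
3. K is the midpoint of EC ⇒ K = (3/4, 1)
through T parallel to KD: direction (-1/4, 1/3); meets CG at M = (0, 4/3)
M = C + t·(G−C) with t = 4/3

t = 4/3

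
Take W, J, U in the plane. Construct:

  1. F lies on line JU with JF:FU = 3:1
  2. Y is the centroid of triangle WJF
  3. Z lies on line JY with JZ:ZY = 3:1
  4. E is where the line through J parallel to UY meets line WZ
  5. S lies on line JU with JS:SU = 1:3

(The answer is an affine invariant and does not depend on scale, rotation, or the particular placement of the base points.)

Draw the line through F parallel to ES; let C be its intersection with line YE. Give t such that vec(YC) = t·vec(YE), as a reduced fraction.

t = -5

Set W = (0, 0), J = (1, 0), U = (0, 1); any affine frame gives the same invariant.
1. F lies on line JU with JF:FU = 3:1 ⇒ F = (1/4, 3/4)
2. Y is the centroid of triangle WJF ⇒ Y = (5/12, 1/4)
3. Z lies on line JY with JZ:ZY = 3:1 ⇒ Z = (9/16, 3/16)
4. E is where the line through J parallel to UY meets line WZ ⇒ E = (27/32, 9/32)
5. S lies on line JU with JS:SU = 1:3 ⇒ S = (3/4, 1/4)
through F parallel to ES: direction (-3/32, -1/32); meets YE at C = (-55/32, 3/32)
C = Y + t·(E−Y) with t = -5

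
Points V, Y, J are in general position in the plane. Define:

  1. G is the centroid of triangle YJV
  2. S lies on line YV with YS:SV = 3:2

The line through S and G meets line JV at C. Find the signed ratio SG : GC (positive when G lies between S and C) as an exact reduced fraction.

Work in coordinates with V = (0, 0), Y = (1, 0), J = (0, 1).
1. G is the centroid of triangle YJV ⇒ G = (1/3, 1/3)
2. S lies on line YV with YS:SV = 3:2 ⇒ S = (2/5, 0)
line SG meets JV at C = (0, 2)
G = S + t·(C−S) with t = 1/6, so SG:GC = 1/6:5/6

SG:GC = 1/5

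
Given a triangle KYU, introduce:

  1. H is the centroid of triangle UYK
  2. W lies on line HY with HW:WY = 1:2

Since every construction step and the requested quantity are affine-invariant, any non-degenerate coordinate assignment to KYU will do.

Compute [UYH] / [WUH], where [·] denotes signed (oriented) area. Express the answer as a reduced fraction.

[UYH]:[WUH] = -3

Set K = (0, 0), Y = (1, 0), U = (0, 1); any affine frame gives the same invariant.
1. H is the centroid of triangle UYK ⇒ H = (1/3, 1/3)
2. W lies on line HY with HW:WY = 1:2 ⇒ W = (5/9, 2/9)
2·[UYH] = -1/3, 2·[WUH] = 1/9
[UYH]:[WUH] = -1/3:1/9 = -3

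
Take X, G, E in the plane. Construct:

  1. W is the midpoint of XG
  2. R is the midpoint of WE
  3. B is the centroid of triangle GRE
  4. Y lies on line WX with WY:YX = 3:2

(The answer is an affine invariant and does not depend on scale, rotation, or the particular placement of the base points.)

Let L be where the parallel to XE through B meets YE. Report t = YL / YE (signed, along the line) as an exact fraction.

t = -13/12

Assign X = (0, 0), G = (1, 0), E = (0, 1) — the answer is frame-independent, so this choice is without loss of generality.
1. W is the midpoint of XG ⇒ W = (1/2, 0)
2. R is the midpoint of WE ⇒ R = (1/4, 1/2)
3. B is the centroid of triangle GRE ⇒ B = (5/12, 1/2)
4. Y lies on line WX with WY:YX = 3:2 ⇒ Y = (1/5, 0)
through B parallel to XE: direction (0, 1); meets YE at L = (5/12, -13/12)
L = Y + t·(E−Y) with t = -13/12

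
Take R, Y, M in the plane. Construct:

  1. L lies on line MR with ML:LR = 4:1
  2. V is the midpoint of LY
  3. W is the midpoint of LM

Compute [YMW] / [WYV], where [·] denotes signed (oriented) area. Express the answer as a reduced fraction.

[YMW]:[WYV] = -2

Set R = (0, 0), Y = (1, 0), M = (0, 1); any affine frame gives the same invariant.
1. L lies on line MR with ML:LR = 4:1 ⇒ L = (0, 1/5)
2. V is the midpoint of LY ⇒ V = (1/2, 1/10)
3. W is the midpoint of LM ⇒ W = (0, 3/5)
2·[YMW] = 2/5, 2·[WYV] = -1/5
[YMW]:[WYV] = 2/5:-1/5 = -2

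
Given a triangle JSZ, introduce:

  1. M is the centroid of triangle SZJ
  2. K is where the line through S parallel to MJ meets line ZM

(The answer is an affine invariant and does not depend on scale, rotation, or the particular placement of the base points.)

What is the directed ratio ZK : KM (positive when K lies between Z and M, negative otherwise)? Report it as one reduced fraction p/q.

Work in coordinates with J = (0, 0), S = (1, 0), Z = (0, 1).
1. M is the centroid of triangle SZJ ⇒ M = (1/3, 1/3)
2. K is where the line through S parallel to MJ meets line ZM ⇒ K = (2/3, -1/3)
K = Z + t·(M−Z) with t = 2, so ZK:KM = t:(1−t) = 2:-1

ZK:KM = -2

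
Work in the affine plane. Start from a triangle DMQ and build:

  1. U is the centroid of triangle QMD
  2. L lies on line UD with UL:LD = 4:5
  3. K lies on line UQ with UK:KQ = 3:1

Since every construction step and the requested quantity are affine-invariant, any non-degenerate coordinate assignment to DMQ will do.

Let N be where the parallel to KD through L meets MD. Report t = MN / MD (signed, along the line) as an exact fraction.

Assign D = (0, 0), M = (1, 0), Q = (0, 1) — the answer is frame-independent, so this choice is without loss of generality.
1. U is the centroid of triangle QMD ⇒ U = (1/3, 1/3)
2. L lies on line UD with UL:LD = 4:5 ⇒ L = (5/27, 5/27)
3. K lies on line UQ with UK:KQ = 3:1 ⇒ K = (1/12, 5/6)
through L parallel to KD: direction (-1/12, -5/6); meets MD at N = (1/6, 0)
N = M + t·(D−M) with t = 5/6

t = 5/6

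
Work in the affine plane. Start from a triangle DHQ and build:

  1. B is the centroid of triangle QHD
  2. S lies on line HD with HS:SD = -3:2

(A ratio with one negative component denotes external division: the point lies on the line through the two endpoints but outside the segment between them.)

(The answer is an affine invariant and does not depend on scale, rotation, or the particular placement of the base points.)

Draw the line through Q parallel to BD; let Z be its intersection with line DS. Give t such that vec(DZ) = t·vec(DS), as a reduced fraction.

t = 1/2

Work in coordinates with D = (0, 0), H = (1, 0), Q = (0, 1).
1. B is the centroid of triangle QHD ⇒ B = (1/3, 1/3)
2. S lies on line HD with HS:SD = -3:2 ⇒ S = (-2, 0)
through Q parallel to BD: direction (-1/3, -1/3); meets DS at Z = (-1, 0)
Z = D + t·(S−D) with t = 1/2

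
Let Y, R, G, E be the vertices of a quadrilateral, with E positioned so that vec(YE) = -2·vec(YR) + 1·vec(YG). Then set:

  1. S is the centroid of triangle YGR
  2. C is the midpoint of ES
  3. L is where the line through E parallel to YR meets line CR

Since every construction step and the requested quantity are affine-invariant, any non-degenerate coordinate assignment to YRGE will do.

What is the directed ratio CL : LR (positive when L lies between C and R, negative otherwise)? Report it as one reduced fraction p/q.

Assign Y = (0, 0), R = (1, 0), G = (0, 1), E = (-2, 1) — the answer is frame-independent, so this choice is without loss of generality.
1. S is the centroid of triangle YGR ⇒ S = (1/3, 1/3)
2. C is the midpoint of ES ⇒ C = (-5/6, 2/3)
3. L is where the line through E parallel to YR meets line CR ⇒ L = (-7/4, 1)
L = C + t·(R−C) with t = -1/2, so CL:LR = t:(1−t) = -1/2:3/2

CL:LR = -1/3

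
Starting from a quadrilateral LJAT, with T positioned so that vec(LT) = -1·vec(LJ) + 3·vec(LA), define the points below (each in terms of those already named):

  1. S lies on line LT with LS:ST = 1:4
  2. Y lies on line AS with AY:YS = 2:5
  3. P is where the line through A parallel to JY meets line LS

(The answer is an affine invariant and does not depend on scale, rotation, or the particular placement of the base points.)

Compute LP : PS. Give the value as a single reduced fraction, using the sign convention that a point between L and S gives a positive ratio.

LP:PS = -37/21

Choose coordinates L = (0, 0), J = (1, 0), A = (0, 1), T = (-1, 3).
1. S lies on line LT with LS:ST = 1:4 ⇒ S = (-1/5, 3/5)
2. Y lies on line AS with AY:YS = 2:5 ⇒ Y = (-2/35, 31/35)
3. P is where the line through A parallel to JY meets line LS ⇒ P = (-37/80, 111/80)
P = L + t·(S−L) with t = 37/16, so LP:PS = t:(1−t) = 37/16:-21/16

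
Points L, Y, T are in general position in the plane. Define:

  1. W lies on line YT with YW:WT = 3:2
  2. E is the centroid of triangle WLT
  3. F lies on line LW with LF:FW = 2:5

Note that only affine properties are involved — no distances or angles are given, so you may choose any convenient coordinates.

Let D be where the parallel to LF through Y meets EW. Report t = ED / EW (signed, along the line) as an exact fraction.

t = 11/2

Work in coordinates with L = (0, 0), Y = (1, 0), T = (0, 1).
1. W lies on line YT with YW:WT = 3:2 ⇒ W = (2/5, 3/5)
2. E is the centroid of triangle WLT ⇒ E = (2/15, 8/15)
3. F lies on line LW with LF:FW = 2:5 ⇒ F = (4/35, 6/35)
through Y parallel to LF: direction (4/35, 6/35); meets EW at D = (8/5, 9/10)
D = E + t·(W−E) with t = 11/2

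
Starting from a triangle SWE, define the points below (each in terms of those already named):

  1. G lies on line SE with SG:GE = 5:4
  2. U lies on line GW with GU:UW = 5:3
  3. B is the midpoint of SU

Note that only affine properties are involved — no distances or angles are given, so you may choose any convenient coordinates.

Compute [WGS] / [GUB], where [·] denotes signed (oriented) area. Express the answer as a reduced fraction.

Choose coordinates S = (0, 0), W = (1, 0), E = (0, 1).
1. G lies on line SE with SG:GE = 5:4 ⇒ G = (0, 5/9)
2. U lies on line GW with GU:UW = 5:3 ⇒ U = (5/8, 5/24)
3. B is the midpoint of SU ⇒ B = (5/16, 5/48)
2·[WGS] = 5/9, 2·[GUB] = -25/144
[WGS]:[GUB] = 5/9:-25/144 = -16/5

[WGS]:[GUB] = -16/5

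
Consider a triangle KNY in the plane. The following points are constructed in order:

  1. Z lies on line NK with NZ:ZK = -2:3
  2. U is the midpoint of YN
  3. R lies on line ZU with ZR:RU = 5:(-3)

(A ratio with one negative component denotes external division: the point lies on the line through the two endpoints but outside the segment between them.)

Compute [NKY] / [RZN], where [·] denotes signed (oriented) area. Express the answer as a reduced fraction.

[NKY]:[RZN] = 2/5

Choose coordinates K = (0, 0), N = (1, 0), Y = (0, 1).
1. Z lies on line NK with NZ:ZK = -2:3 ⇒ Z = (3, 0)
2. U is the midpoint of YN ⇒ U = (1/2, 1/2)
3. R lies on line ZU with ZR:RU = 5:(-3) ⇒ R = (-13/4, 5/4)
2·[NKY] = -1, 2·[RZN] = -5/2
[NKY]:[RZN] = -1:-5/2 = 2/5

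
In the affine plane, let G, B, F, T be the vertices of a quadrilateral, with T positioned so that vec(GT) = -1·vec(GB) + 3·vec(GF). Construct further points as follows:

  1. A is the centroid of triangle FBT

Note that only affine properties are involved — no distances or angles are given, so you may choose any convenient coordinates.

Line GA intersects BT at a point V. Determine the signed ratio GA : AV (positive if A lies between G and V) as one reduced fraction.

Assign G = (0, 0), B = (1, 0), F = (0, 1), T = (-1, 3) — the answer is frame-independent, so this choice is without loss of generality.
1. A is the centroid of triangle FBT ⇒ A = (0, 4/3)
line GA meets BT at V = (0, 3/2)
A = G + t·(V−G) with t = 8/9, so GA:AV = 8/9:1/9

GA:AV = 8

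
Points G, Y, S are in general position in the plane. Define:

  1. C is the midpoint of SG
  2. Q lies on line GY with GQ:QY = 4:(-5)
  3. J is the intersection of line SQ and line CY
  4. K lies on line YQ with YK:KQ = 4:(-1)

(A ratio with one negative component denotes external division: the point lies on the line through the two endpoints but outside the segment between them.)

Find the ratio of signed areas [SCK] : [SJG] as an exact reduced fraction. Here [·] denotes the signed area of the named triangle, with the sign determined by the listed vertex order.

Set G = (0, 0), Y = (1, 0), S = (0, 1); any affine frame gives the same invariant.
1. C is the midpoint of SG ⇒ C = (0, 1/2)
2. Q lies on line GY with GQ:QY = 4:(-5) ⇒ Q = (-4, 0)
3. J is the intersection of line SQ and line CY ⇒ J = (-2/3, 5/6)
4. K lies on line YQ with YK:KQ = 4:(-1) ⇒ K = (-17/3, 0)
2·[SCK] = -17/6, 2·[SJG] = 2/3
[SCK]:[SJG] = -17/6:2/3 = -17/4

[SCK]:[SJG] = -17/4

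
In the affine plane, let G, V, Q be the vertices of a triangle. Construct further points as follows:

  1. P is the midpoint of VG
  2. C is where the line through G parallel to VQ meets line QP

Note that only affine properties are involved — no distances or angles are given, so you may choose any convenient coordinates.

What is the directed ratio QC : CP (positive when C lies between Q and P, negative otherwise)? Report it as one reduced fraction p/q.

QC:CP = -2

Choose coordinates G = (0, 0), V = (1, 0), Q = (0, 1).
1. P is the midpoint of VG ⇒ P = (1/2, 0)
2. C is where the line through G parallel to VQ meets line QP ⇒ C = (1, -1)
C = Q + t·(P−Q) with t = 2, so QC:CP = t:(1−t) = 2:-1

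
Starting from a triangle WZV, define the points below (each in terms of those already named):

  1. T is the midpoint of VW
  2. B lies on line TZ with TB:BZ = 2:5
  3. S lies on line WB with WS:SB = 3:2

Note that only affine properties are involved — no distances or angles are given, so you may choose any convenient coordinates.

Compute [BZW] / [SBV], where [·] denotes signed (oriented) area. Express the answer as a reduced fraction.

Work in coordinates with W = (0, 0), Z = (1, 0), V = (0, 1).
1. T is the midpoint of VW ⇒ T = (0, 1/2)
2. B lies on line TZ with TB:BZ = 2:5 ⇒ B = (2/7, 5/14)
3. S lies on line WB with WS:SB = 3:2 ⇒ S = (6/35, 3/14)
2·[BZW] = -5/14, 2·[SBV] = 4/35
[BZW]:[SBV] = -5/14:4/35 = -25/8

[BZW]:[SBV] = -25/8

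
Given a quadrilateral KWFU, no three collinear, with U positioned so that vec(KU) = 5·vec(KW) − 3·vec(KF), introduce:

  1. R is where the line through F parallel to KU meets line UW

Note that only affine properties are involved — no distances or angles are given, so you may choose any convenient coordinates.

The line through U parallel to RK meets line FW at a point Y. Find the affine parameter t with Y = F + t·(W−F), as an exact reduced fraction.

Assign K = (0, 0), W = (1, 0), F = (0, 1), U = (5, -3) — the answer is frame-independent, so this choice is without loss of generality.
1. R is where the line through F parallel to KU meets line UW ⇒ R = (-5/3, 2)
through U parallel to RK: direction (5/3, -2); meets FW at Y = (10, -9)
Y = F + t·(W−F) with t = 10

t = 10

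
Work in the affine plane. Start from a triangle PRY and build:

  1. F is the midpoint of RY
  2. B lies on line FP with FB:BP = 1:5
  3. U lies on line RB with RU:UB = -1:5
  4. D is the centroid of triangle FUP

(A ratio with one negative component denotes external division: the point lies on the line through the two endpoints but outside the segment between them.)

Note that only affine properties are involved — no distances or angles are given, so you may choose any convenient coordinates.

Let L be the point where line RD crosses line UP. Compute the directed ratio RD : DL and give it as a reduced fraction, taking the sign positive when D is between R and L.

Work in coordinates with P = (0, 0), R = (1, 0), Y = (0, 1).
1. F is the midpoint of RY ⇒ F = (1/2, 1/2)
2. B lies on line FP with FB:BP = 1:5 ⇒ B = (5/12, 5/12)
3. U lies on line RB with RU:UB = -1:5 ⇒ U = (55/48, -5/48)
4. D is the centroid of triangle FUP ⇒ D = (79/144, 19/144)
line RD meets UP at L = (209/144, -19/144)
D = R + t·(L−R) with t = -1, so RD:DL = -1:2

RD:DL = -1/2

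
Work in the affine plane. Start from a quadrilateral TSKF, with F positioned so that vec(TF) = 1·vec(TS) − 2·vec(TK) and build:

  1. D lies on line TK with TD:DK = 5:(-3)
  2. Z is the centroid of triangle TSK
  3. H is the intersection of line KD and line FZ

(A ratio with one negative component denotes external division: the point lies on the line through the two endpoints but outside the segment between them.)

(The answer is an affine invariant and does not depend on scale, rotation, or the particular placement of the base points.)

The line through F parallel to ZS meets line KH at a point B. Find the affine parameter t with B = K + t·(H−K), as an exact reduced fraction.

t = -5

Assign T = (0, 0), S = (1, 0), K = (0, 1), F = (1, -2) — the answer is frame-independent, so this choice is without loss of generality.
1. D lies on line TK with TD:DK = 5:(-3) ⇒ D = (0, 5/2)
2. Z is the centroid of triangle TSK ⇒ Z = (1/3, 1/3)
3. H is the intersection of line KD and line FZ ⇒ H = (0, 3/2)
through F parallel to ZS: direction (2/3, -1/3); meets KH at B = (0, -3/2)
B = K + t·(H−K) with t = -5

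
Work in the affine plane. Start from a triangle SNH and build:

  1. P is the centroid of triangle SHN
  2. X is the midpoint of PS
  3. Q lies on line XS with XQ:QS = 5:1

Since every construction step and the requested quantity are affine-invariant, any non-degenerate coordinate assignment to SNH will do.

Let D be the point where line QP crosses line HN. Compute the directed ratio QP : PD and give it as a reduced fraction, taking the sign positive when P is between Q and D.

QP:PD = 11/6

Choose coordinates S = (0, 0), N = (1, 0), H = (0, 1).
1. P is the centroid of triangle SHN ⇒ P = (1/3, 1/3)
2. X is the midpoint of PS ⇒ X = (1/6, 1/6)
3. Q lies on line XS with XQ:QS = 5:1 ⇒ Q = (1/36, 1/36)
line QP meets HN at D = (1/2, 1/2)
P = Q + t·(D−Q) with t = 11/17, so QP:PD = 11/17:6/17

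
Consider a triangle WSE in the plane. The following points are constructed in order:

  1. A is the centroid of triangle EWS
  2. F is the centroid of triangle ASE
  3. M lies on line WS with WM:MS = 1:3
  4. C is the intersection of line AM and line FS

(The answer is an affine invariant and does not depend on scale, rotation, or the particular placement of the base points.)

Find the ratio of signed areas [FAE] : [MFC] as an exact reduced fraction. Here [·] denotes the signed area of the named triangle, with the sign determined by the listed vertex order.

Work in coordinates with W = (0, 0), S = (1, 0), E = (0, 1).
1. A is the centroid of triangle EWS ⇒ A = (1/3, 1/3)
2. F is the centroid of triangle ASE ⇒ F = (4/9, 4/9)
3. M lies on line WS with WM:MS = 1:3 ⇒ M = (1/4, 0)
4. C is the intersection of line AM and line FS ⇒ C = (3/8, 1/2)
2·[FAE] = -1/9, 2·[MFC] = 1/24
[FAE]:[MFC] = -1/9:1/24 = -8/3

[FAE]:[MFC] = -8/3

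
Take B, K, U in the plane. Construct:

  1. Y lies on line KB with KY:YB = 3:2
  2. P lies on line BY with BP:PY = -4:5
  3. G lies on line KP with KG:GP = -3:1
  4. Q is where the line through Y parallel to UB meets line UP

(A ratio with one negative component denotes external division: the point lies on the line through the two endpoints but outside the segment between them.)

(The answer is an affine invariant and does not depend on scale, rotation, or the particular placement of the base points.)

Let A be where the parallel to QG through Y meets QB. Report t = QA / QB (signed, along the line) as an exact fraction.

t = 33/29

Work in coordinates with B = (0, 0), K = (1, 0), U = (0, 1).
1. Y lies on line KB with KY:YB = 3:2 ⇒ Y = (2/5, 0)
2. P lies on line BY with BP:PY = -4:5 ⇒ P = (-8/5, 0)
3. G lies on line KP with KG:GP = -3:1 ⇒ G = (-29/10, 0)
4. Q is where the line through Y parallel to UB meets line UP ⇒ Q = (2/5, 5/4)
through Y parallel to QG: direction (-33/10, -5/4); meets QB at A = (-8/145, -5/29)
A = Q + t·(B−Q) with t = 33/29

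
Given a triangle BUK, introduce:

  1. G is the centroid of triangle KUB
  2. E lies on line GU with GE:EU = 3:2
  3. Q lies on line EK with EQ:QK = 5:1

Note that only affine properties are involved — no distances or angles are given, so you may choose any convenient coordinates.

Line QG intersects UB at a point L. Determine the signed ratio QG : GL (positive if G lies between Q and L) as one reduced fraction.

Work in coordinates with B = (0, 0), U = (1, 0), K = (0, 1).
1. G is the centroid of triangle KUB ⇒ G = (1/3, 1/3)
2. E lies on line GU with GE:EU = 3:2 ⇒ E = (11/15, 2/15)
3. Q lies on line EK with EQ:QK = 5:1 ⇒ Q = (11/90, 77/90)
line QG meets UB at L = (22/47, 0)
G = Q + t·(L−Q) with t = 47/77, so QG:GL = 47/77:30/77

QG:GL = 47/30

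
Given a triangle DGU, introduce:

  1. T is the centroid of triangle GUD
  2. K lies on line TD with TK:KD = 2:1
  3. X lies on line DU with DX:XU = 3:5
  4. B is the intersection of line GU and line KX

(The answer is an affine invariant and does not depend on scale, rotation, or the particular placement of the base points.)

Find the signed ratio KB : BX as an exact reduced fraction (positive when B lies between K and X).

Assign D = (0, 0), G = (1, 0), U = (0, 1) — the answer is frame-independent, so this choice is without loss of generality.
1. T is the centroid of triangle GUD ⇒ T = (1/3, 1/3)
2. K lies on line TD with TK:KD = 2:1 ⇒ K = (1/9, 1/9)
3. X lies on line DU with DX:XU = 3:5 ⇒ X = (0, 3/8)
4. B is the intersection of line GU and line KX ⇒ B = (-5/11, 16/11)
B = K + t·(X−K) with t = 56/11, so KB:BX = t:(1−t) = 56/11:-45/11

KB:BX = -56/45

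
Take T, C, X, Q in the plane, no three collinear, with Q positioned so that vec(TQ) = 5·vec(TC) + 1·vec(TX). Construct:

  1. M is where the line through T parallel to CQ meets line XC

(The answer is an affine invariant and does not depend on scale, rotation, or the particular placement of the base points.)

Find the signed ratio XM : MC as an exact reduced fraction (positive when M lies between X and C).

XM:MC = 4

Work in coordinates with T = (0, 0), C = (1, 0), X = (0, 1), Q = (5, 1).
1. M is where the line through T parallel to CQ meets line XC ⇒ M = (4/5, 1/5)
M = X + t·(C−X) with t = 4/5, so XM:MC = t:(1−t) = 4/5:1/5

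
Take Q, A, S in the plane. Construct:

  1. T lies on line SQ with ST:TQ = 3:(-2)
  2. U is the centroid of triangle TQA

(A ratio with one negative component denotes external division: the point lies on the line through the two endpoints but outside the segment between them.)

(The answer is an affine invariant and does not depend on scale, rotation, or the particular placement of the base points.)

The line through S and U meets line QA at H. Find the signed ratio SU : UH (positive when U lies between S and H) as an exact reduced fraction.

SU:UH = -5/2

Set Q = (0, 0), A = (1, 0), S = (0, 1); any affine frame gives the same invariant.
1. T lies on line SQ with ST:TQ = 3:(-2) ⇒ T = (0, -2)
2. U is the centroid of triangle TQA ⇒ U = (1/3, -2/3)
line SU meets QA at H = (1/5, 0)
U = S + t·(H−S) with t = 5/3, so SU:UH = 5/3:-2/3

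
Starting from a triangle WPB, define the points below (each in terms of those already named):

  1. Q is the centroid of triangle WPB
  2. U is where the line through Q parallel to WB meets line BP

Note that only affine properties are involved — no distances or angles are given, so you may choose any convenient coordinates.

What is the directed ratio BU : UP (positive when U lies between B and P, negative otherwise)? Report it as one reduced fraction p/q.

Choose coordinates W = (0, 0), P = (1, 0), B = (0, 1).
1. Q is the centroid of triangle WPB ⇒ Q = (1/3, 1/3)
2. U is where the line through Q parallel to WB meets line BP ⇒ U = (1/3, 2/3)
U = B + t·(P−B) with t = 1/3, so BU:UP = t:(1−t) = 1/3:2/3

BU:UP = 1/2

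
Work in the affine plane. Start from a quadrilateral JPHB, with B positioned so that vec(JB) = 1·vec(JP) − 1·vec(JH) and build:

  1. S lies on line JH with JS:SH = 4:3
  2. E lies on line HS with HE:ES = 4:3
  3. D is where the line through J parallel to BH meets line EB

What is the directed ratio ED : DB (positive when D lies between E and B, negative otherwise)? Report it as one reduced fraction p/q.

Assign J = (0, 0), P = (1, 0), H = (0, 1), B = (1, -1) — the answer is frame-independent, so this choice is without loss of generality.
1. S lies on line JH with JS:SH = 4:3 ⇒ S = (0, 4/7)
2. E lies on line HS with HE:ES = 4:3 ⇒ E = (0, 37/49)
3. D is where the line through J parallel to BH meets line EB ⇒ D = (-37/12, 37/6)
D = E + t·(B−E) with t = -37/12, so ED:DB = t:(1−t) = -37/12:49/12

ED:DB = -37/49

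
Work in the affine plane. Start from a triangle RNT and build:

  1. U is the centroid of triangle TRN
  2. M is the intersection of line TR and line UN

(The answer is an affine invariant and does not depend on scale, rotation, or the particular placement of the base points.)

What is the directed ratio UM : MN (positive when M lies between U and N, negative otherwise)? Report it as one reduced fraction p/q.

UM:MN = -1/3

Assign R = (0, 0), N = (1, 0), T = (0, 1) — the answer is frame-independent, so this choice is without loss of generality.
1. U is the centroid of triangle TRN ⇒ U = (1/3, 1/3)
2. M is the intersection of line TR and line UN ⇒ M = (0, 1/2)
M = U + t·(N−U) with t = -1/2, so UM:MN = t:(1−t) = -1/2:3/2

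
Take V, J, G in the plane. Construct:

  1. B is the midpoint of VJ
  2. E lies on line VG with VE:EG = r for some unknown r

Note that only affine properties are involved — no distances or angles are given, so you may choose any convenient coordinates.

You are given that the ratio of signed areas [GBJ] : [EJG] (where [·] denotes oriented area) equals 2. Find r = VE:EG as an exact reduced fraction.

r = 3

Assign V = (0, 0), J = (1, 0), G = (0, 1) — the answer is frame-independent, so this choice is without loss of generality.
1. B is the midpoint of VJ ⇒ B = (1/2, 0)
2. With VE:EG = r, write λ = r/(r+1) so E = V + λ·(G−V); E is affine-linear in λ
Every point depending on E is an affine combination of E and λ-independent points, so each such coordinate is linear in λ; the λ² term in each signed area is a multiple of (G−V)×(G−V) = 0, so 2·[GBJ] and 2·[EJG] are each linear in λ. Evaluating at λ=0 and λ=1:
  2·[GBJ] = 1/2,   2·[EJG] = −λ + 1
So [GBJ]:[EJG] = (1/2) / (−λ + 1). Setting this equal to 2:
  1/2 = 2·(−λ + 1)  ⇒  λ = 3/4
Then r = λ/(1−λ) = (3/4)/(1/4) = 3. Check: with r = 3, E = (0, 3/4) and [GBJ]:[EJG] = 2 as required.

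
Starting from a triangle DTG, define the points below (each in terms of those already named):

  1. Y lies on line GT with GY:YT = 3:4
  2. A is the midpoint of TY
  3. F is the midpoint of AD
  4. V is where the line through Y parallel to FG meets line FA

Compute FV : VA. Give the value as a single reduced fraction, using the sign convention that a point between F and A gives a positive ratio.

FV:VA = 3/2

Set D = (0, 0), T = (1, 0), G = (0, 1); any affine frame gives the same invariant.
1. Y lies on line GT with GY:YT = 3:4 ⇒ Y = (3/7, 4/7)
2. A is the midpoint of TY ⇒ A = (5/7, 2/7)
3. F is the midpoint of AD ⇒ F = (5/14, 1/7)
4. V is where the line through Y parallel to FG meets line FA ⇒ V = (4/7, 8/35)
V = F + t·(A−F) with t = 3/5, so FV:VA = t:(1−t) = 3/5:2/5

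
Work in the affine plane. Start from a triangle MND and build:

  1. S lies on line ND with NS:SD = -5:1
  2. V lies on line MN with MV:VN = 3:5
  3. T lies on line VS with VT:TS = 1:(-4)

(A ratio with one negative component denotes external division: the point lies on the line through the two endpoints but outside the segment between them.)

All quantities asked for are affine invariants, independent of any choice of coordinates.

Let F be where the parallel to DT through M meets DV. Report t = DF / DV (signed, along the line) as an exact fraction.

Work in coordinates with M = (0, 0), N = (1, 0), D = (0, 1).
1. S lies on line ND with NS:SD = -5:1 ⇒ S = (-1/4, 5/4)
2. V lies on line MN with MV:VN = 3:5 ⇒ V = (3/8, 0)
3. T lies on line VS with VT:TS = 1:(-4) ⇒ T = (7/12, -5/12)
through M parallel to DT: direction (7/12, -17/12); meets DV at F = (21/5, -51/5)
F = D + t·(V−D) with t = 56/5

t = 56/5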